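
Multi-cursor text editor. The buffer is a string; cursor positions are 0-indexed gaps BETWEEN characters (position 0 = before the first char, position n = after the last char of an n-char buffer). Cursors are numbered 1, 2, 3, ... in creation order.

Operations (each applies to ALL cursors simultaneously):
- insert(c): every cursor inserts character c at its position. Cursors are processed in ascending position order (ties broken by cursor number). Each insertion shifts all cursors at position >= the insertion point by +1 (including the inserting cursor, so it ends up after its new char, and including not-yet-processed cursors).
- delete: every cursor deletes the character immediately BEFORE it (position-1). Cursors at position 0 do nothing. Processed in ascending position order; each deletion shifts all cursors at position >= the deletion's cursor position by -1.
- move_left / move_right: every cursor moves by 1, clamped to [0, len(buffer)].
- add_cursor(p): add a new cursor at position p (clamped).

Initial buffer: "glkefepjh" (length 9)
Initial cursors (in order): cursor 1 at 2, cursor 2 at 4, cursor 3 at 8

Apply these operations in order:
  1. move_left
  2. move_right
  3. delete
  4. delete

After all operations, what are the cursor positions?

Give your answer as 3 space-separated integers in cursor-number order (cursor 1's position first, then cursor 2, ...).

Answer: 0 0 2

Derivation:
After op 1 (move_left): buffer="glkefepjh" (len 9), cursors c1@1 c2@3 c3@7, authorship .........
After op 2 (move_right): buffer="glkefepjh" (len 9), cursors c1@2 c2@4 c3@8, authorship .........
After op 3 (delete): buffer="gkfeph" (len 6), cursors c1@1 c2@2 c3@5, authorship ......
After op 4 (delete): buffer="feh" (len 3), cursors c1@0 c2@0 c3@2, authorship ...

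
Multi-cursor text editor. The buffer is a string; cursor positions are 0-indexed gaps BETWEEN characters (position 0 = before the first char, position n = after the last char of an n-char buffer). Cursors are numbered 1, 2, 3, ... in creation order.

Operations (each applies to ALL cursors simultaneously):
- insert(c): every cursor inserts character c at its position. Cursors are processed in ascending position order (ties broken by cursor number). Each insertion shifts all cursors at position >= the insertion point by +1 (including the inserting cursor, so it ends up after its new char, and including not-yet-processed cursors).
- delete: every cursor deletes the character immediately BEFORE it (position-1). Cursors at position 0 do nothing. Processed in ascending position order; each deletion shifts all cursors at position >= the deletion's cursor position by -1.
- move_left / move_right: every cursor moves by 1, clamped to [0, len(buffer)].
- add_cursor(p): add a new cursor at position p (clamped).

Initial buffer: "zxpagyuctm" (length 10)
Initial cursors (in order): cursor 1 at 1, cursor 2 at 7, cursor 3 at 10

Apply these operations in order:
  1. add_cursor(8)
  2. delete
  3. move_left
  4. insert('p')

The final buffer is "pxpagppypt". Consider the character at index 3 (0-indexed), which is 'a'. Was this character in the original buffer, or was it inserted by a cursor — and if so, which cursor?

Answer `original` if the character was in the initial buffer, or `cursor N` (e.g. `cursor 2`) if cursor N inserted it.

After op 1 (add_cursor(8)): buffer="zxpagyuctm" (len 10), cursors c1@1 c2@7 c4@8 c3@10, authorship ..........
After op 2 (delete): buffer="xpagyt" (len 6), cursors c1@0 c2@5 c4@5 c3@6, authorship ......
After op 3 (move_left): buffer="xpagyt" (len 6), cursors c1@0 c2@4 c4@4 c3@5, authorship ......
After op 4 (insert('p')): buffer="pxpagppypt" (len 10), cursors c1@1 c2@7 c4@7 c3@9, authorship 1....24.3.
Authorship (.=original, N=cursor N): 1 . . . . 2 4 . 3 .
Index 3: author = original

Answer: original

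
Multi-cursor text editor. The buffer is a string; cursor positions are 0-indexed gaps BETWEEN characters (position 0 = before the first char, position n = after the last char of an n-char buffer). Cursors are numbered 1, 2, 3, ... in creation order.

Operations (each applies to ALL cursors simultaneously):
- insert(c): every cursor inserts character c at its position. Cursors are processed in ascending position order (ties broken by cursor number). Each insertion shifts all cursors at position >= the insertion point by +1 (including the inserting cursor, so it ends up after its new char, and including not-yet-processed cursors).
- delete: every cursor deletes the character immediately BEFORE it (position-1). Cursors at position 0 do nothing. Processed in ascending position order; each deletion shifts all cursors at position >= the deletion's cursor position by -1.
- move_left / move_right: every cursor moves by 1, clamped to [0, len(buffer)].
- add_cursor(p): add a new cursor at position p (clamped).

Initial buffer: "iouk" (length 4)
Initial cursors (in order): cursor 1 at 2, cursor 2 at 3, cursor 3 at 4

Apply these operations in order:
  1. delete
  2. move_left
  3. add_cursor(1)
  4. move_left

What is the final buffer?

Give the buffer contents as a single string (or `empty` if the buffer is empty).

Answer: i

Derivation:
After op 1 (delete): buffer="i" (len 1), cursors c1@1 c2@1 c3@1, authorship .
After op 2 (move_left): buffer="i" (len 1), cursors c1@0 c2@0 c3@0, authorship .
After op 3 (add_cursor(1)): buffer="i" (len 1), cursors c1@0 c2@0 c3@0 c4@1, authorship .
After op 4 (move_left): buffer="i" (len 1), cursors c1@0 c2@0 c3@0 c4@0, authorship .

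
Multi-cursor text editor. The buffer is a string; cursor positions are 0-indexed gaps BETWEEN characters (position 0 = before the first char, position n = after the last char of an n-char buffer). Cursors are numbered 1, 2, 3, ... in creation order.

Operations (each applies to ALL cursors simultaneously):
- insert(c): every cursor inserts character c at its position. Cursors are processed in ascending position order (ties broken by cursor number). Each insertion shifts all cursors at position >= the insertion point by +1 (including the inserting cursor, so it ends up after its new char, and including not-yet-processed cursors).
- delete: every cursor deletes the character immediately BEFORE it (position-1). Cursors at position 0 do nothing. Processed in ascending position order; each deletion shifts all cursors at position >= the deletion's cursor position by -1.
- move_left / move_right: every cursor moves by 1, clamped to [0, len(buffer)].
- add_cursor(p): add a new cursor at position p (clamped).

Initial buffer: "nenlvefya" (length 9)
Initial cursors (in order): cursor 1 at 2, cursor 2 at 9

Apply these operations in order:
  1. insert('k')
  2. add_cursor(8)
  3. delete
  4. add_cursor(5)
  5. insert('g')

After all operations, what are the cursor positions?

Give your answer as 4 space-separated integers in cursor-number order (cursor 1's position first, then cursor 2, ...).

After op 1 (insert('k')): buffer="neknlvefyak" (len 11), cursors c1@3 c2@11, authorship ..1.......2
After op 2 (add_cursor(8)): buffer="neknlvefyak" (len 11), cursors c1@3 c3@8 c2@11, authorship ..1.......2
After op 3 (delete): buffer="nenlveya" (len 8), cursors c1@2 c3@6 c2@8, authorship ........
After op 4 (add_cursor(5)): buffer="nenlveya" (len 8), cursors c1@2 c4@5 c3@6 c2@8, authorship ........
After op 5 (insert('g')): buffer="negnlvgegyag" (len 12), cursors c1@3 c4@7 c3@9 c2@12, authorship ..1...4.3..2

Answer: 3 12 9 7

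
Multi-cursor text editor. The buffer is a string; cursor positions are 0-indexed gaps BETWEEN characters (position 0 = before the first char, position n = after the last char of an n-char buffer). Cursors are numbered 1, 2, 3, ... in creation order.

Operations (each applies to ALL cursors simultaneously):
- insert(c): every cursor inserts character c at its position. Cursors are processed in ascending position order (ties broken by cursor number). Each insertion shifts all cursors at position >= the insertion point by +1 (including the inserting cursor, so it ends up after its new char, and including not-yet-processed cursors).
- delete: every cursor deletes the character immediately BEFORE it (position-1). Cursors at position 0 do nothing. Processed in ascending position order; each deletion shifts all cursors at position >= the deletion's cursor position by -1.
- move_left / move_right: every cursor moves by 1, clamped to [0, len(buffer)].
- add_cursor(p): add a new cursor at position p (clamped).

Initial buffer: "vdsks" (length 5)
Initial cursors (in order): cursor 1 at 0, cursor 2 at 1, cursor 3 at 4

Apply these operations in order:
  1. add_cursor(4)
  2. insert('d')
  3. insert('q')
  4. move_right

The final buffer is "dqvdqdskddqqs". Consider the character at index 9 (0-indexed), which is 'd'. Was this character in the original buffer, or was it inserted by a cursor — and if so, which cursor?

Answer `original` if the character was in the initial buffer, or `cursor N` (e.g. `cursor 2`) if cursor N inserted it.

Answer: cursor 4

Derivation:
After op 1 (add_cursor(4)): buffer="vdsks" (len 5), cursors c1@0 c2@1 c3@4 c4@4, authorship .....
After op 2 (insert('d')): buffer="dvddskdds" (len 9), cursors c1@1 c2@3 c3@8 c4@8, authorship 1.2...34.
After op 3 (insert('q')): buffer="dqvdqdskddqqs" (len 13), cursors c1@2 c2@5 c3@12 c4@12, authorship 11.22...3434.
After op 4 (move_right): buffer="dqvdqdskddqqs" (len 13), cursors c1@3 c2@6 c3@13 c4@13, authorship 11.22...3434.
Authorship (.=original, N=cursor N): 1 1 . 2 2 . . . 3 4 3 4 .
Index 9: author = 4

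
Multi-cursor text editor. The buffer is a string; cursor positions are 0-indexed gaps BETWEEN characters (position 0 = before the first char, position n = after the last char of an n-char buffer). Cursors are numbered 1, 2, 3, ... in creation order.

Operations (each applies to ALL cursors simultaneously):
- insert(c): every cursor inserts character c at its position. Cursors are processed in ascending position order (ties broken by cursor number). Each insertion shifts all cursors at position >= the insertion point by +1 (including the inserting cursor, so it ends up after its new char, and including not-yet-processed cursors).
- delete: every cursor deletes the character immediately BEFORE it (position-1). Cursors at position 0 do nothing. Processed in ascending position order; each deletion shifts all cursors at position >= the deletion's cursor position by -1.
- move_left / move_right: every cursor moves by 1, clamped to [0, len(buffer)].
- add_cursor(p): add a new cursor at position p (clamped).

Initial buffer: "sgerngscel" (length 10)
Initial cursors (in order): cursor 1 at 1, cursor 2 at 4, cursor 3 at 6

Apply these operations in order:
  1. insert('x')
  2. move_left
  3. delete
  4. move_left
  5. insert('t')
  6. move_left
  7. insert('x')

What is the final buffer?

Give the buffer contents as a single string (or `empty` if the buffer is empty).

After op 1 (insert('x')): buffer="sxgerxngxscel" (len 13), cursors c1@2 c2@6 c3@9, authorship .1...2..3....
After op 2 (move_left): buffer="sxgerxngxscel" (len 13), cursors c1@1 c2@5 c3@8, authorship .1...2..3....
After op 3 (delete): buffer="xgexnxscel" (len 10), cursors c1@0 c2@3 c3@5, authorship 1..2.3....
After op 4 (move_left): buffer="xgexnxscel" (len 10), cursors c1@0 c2@2 c3@4, authorship 1..2.3....
After op 5 (insert('t')): buffer="txgtextnxscel" (len 13), cursors c1@1 c2@4 c3@7, authorship 11.2.23.3....
After op 6 (move_left): buffer="txgtextnxscel" (len 13), cursors c1@0 c2@3 c3@6, authorship 11.2.23.3....
After op 7 (insert('x')): buffer="xtxgxtexxtnxscel" (len 16), cursors c1@1 c2@5 c3@9, authorship 111.22.233.3....

Answer: xtxgxtexxtnxscel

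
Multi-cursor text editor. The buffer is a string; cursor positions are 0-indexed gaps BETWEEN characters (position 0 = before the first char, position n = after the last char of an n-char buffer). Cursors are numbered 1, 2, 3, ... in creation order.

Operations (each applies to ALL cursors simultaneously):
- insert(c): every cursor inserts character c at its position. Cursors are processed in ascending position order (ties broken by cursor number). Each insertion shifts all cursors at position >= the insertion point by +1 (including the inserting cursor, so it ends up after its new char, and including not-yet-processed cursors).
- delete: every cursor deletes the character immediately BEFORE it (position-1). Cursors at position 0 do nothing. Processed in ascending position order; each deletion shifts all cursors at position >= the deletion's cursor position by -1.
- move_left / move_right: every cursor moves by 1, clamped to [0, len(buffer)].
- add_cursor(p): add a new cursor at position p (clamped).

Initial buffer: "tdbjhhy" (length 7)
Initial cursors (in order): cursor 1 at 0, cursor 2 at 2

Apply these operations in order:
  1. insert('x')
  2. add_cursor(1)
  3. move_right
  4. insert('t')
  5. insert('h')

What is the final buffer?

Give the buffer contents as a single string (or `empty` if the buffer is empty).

After op 1 (insert('x')): buffer="xtdxbjhhy" (len 9), cursors c1@1 c2@4, authorship 1..2.....
After op 2 (add_cursor(1)): buffer="xtdxbjhhy" (len 9), cursors c1@1 c3@1 c2@4, authorship 1..2.....
After op 3 (move_right): buffer="xtdxbjhhy" (len 9), cursors c1@2 c3@2 c2@5, authorship 1..2.....
After op 4 (insert('t')): buffer="xtttdxbtjhhy" (len 12), cursors c1@4 c3@4 c2@8, authorship 1.13.2.2....
After op 5 (insert('h')): buffer="xttthhdxbthjhhy" (len 15), cursors c1@6 c3@6 c2@11, authorship 1.1313.2.22....

Answer: xttthhdxbthjhhy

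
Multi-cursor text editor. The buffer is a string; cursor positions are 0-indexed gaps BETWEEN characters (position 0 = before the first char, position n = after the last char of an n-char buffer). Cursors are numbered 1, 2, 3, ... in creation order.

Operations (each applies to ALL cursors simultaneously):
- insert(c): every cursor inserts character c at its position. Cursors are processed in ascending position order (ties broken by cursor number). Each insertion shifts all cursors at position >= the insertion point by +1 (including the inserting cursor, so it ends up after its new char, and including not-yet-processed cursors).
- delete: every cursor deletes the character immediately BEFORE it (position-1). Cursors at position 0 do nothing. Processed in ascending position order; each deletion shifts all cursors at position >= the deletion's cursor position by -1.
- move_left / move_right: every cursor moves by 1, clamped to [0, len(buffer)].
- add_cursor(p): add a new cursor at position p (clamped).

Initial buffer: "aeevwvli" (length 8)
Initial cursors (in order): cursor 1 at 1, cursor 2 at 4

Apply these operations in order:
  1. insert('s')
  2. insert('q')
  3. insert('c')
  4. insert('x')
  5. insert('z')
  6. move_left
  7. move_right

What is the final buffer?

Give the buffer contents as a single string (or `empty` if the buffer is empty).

After op 1 (insert('s')): buffer="aseevswvli" (len 10), cursors c1@2 c2@6, authorship .1...2....
After op 2 (insert('q')): buffer="asqeevsqwvli" (len 12), cursors c1@3 c2@8, authorship .11...22....
After op 3 (insert('c')): buffer="asqceevsqcwvli" (len 14), cursors c1@4 c2@10, authorship .111...222....
After op 4 (insert('x')): buffer="asqcxeevsqcxwvli" (len 16), cursors c1@5 c2@12, authorship .1111...2222....
After op 5 (insert('z')): buffer="asqcxzeevsqcxzwvli" (len 18), cursors c1@6 c2@14, authorship .11111...22222....
After op 6 (move_left): buffer="asqcxzeevsqcxzwvli" (len 18), cursors c1@5 c2@13, authorship .11111...22222....
After op 7 (move_right): buffer="asqcxzeevsqcxzwvli" (len 18), cursors c1@6 c2@14, authorship .11111...22222....

Answer: asqcxzeevsqcxzwvli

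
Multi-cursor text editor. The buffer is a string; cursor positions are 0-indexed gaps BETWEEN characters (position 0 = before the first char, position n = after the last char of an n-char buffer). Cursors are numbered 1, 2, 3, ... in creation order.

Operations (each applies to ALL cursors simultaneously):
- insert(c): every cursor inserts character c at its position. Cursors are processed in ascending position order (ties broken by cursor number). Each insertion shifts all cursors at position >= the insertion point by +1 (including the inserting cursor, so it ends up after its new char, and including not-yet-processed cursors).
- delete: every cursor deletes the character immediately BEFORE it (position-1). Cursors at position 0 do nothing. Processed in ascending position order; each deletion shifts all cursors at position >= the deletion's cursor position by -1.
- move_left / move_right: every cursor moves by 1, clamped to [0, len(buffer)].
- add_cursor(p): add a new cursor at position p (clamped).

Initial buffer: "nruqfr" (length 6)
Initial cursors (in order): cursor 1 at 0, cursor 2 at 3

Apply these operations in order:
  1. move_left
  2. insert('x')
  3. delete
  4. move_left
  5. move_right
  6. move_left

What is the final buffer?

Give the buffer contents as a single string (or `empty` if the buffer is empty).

Answer: nruqfr

Derivation:
After op 1 (move_left): buffer="nruqfr" (len 6), cursors c1@0 c2@2, authorship ......
After op 2 (insert('x')): buffer="xnrxuqfr" (len 8), cursors c1@1 c2@4, authorship 1..2....
After op 3 (delete): buffer="nruqfr" (len 6), cursors c1@0 c2@2, authorship ......
After op 4 (move_left): buffer="nruqfr" (len 6), cursors c1@0 c2@1, authorship ......
After op 5 (move_right): buffer="nruqfr" (len 6), cursors c1@1 c2@2, authorship ......
After op 6 (move_left): buffer="nruqfr" (len 6), cursors c1@0 c2@1, authorship ......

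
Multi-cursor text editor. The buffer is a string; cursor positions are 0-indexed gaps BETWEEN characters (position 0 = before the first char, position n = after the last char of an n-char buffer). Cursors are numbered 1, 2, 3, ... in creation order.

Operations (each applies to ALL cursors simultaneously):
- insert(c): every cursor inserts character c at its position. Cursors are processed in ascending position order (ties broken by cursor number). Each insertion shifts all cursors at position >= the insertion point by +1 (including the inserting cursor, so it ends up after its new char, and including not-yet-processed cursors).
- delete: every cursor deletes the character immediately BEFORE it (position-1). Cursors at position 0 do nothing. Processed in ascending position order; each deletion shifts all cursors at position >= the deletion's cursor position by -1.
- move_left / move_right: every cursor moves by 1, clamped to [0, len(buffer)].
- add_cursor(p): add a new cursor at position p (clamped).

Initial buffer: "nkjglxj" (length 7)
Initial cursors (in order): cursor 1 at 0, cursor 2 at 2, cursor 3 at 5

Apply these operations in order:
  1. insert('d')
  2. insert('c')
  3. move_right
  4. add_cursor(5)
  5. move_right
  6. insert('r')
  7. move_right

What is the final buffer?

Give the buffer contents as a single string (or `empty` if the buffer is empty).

After op 1 (insert('d')): buffer="dnkdjgldxj" (len 10), cursors c1@1 c2@4 c3@8, authorship 1..2...3..
After op 2 (insert('c')): buffer="dcnkdcjgldcxj" (len 13), cursors c1@2 c2@6 c3@11, authorship 11..22...33..
After op 3 (move_right): buffer="dcnkdcjgldcxj" (len 13), cursors c1@3 c2@7 c3@12, authorship 11..22...33..
After op 4 (add_cursor(5)): buffer="dcnkdcjgldcxj" (len 13), cursors c1@3 c4@5 c2@7 c3@12, authorship 11..22...33..
After op 5 (move_right): buffer="dcnkdcjgldcxj" (len 13), cursors c1@4 c4@6 c2@8 c3@13, authorship 11..22...33..
After op 6 (insert('r')): buffer="dcnkrdcrjgrldcxjr" (len 17), cursors c1@5 c4@8 c2@11 c3@17, authorship 11..1224..2.33..3
After op 7 (move_right): buffer="dcnkrdcrjgrldcxjr" (len 17), cursors c1@6 c4@9 c2@12 c3@17, authorship 11..1224..2.33..3

Answer: dcnkrdcrjgrldcxjr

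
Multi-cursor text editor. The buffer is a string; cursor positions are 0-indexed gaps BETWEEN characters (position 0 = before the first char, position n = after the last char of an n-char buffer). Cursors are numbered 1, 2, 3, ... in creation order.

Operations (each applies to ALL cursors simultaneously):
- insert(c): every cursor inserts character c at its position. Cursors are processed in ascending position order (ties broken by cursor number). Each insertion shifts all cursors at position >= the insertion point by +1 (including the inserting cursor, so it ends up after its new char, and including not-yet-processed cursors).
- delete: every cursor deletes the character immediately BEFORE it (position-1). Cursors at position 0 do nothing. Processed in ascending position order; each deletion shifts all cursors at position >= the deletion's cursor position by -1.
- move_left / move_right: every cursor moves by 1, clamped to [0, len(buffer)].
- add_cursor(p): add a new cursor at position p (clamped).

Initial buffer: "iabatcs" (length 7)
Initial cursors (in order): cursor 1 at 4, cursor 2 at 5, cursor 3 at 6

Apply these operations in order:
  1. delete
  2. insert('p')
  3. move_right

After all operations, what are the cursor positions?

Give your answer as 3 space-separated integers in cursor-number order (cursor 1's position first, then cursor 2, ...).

Answer: 7 7 7

Derivation:
After op 1 (delete): buffer="iabs" (len 4), cursors c1@3 c2@3 c3@3, authorship ....
After op 2 (insert('p')): buffer="iabppps" (len 7), cursors c1@6 c2@6 c3@6, authorship ...123.
After op 3 (move_right): buffer="iabppps" (len 7), cursors c1@7 c2@7 c3@7, authorship ...123.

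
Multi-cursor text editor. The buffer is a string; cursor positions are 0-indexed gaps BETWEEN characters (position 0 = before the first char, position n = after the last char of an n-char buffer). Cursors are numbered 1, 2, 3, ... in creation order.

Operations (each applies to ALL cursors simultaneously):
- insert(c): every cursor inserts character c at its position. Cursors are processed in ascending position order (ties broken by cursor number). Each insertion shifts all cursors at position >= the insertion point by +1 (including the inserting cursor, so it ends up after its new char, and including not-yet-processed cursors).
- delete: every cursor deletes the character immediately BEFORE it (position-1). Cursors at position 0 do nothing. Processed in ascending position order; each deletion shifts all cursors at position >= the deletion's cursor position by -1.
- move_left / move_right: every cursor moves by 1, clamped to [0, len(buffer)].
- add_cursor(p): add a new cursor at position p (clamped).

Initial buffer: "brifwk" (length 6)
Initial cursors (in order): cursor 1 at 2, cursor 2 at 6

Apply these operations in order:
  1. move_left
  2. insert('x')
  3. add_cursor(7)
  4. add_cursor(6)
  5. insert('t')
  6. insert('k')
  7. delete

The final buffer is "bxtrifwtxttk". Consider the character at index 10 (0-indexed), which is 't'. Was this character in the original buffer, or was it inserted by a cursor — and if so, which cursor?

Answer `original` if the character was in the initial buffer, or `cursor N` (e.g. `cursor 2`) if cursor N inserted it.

Answer: cursor 3

Derivation:
After op 1 (move_left): buffer="brifwk" (len 6), cursors c1@1 c2@5, authorship ......
After op 2 (insert('x')): buffer="bxrifwxk" (len 8), cursors c1@2 c2@7, authorship .1....2.
After op 3 (add_cursor(7)): buffer="bxrifwxk" (len 8), cursors c1@2 c2@7 c3@7, authorship .1....2.
After op 4 (add_cursor(6)): buffer="bxrifwxk" (len 8), cursors c1@2 c4@6 c2@7 c3@7, authorship .1....2.
After op 5 (insert('t')): buffer="bxtrifwtxttk" (len 12), cursors c1@3 c4@8 c2@11 c3@11, authorship .11....4223.
After op 6 (insert('k')): buffer="bxtkrifwtkxttkkk" (len 16), cursors c1@4 c4@10 c2@15 c3@15, authorship .111....4422323.
After op 7 (delete): buffer="bxtrifwtxttk" (len 12), cursors c1@3 c4@8 c2@11 c3@11, authorship .11....4223.
Authorship (.=original, N=cursor N): . 1 1 . . . . 4 2 2 3 .
Index 10: author = 3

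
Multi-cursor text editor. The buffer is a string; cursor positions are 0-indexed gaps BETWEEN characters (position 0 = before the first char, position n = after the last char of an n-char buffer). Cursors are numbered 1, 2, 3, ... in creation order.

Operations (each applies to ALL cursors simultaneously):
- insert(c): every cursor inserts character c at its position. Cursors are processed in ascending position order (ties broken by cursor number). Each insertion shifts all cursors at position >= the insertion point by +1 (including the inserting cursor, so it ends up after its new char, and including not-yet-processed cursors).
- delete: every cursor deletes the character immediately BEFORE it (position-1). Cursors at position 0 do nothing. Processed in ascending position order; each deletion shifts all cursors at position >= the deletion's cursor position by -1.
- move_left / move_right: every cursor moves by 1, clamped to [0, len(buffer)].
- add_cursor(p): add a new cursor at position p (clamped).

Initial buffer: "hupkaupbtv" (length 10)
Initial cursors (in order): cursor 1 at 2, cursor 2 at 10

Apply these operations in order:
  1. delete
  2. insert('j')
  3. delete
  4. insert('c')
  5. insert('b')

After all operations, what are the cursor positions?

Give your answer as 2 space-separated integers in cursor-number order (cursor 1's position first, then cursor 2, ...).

Answer: 3 12

Derivation:
After op 1 (delete): buffer="hpkaupbt" (len 8), cursors c1@1 c2@8, authorship ........
After op 2 (insert('j')): buffer="hjpkaupbtj" (len 10), cursors c1@2 c2@10, authorship .1.......2
After op 3 (delete): buffer="hpkaupbt" (len 8), cursors c1@1 c2@8, authorship ........
After op 4 (insert('c')): buffer="hcpkaupbtc" (len 10), cursors c1@2 c2@10, authorship .1.......2
After op 5 (insert('b')): buffer="hcbpkaupbtcb" (len 12), cursors c1@3 c2@12, authorship .11.......22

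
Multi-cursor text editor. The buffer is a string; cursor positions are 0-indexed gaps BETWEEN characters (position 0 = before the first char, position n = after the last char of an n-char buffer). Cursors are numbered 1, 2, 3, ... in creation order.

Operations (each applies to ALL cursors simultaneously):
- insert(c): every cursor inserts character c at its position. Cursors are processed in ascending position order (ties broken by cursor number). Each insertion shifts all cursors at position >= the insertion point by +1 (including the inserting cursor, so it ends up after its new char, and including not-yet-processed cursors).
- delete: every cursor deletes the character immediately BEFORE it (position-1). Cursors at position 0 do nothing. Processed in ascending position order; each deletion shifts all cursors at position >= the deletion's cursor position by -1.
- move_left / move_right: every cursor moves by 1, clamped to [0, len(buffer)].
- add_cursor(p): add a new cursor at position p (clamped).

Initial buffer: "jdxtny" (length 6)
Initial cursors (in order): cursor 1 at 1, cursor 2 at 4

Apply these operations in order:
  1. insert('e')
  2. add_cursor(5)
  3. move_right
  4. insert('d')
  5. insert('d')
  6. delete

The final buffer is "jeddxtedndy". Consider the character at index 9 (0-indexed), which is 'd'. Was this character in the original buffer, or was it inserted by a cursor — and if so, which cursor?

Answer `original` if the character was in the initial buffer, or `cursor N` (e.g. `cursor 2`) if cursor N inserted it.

Answer: cursor 2

Derivation:
After op 1 (insert('e')): buffer="jedxteny" (len 8), cursors c1@2 c2@6, authorship .1...2..
After op 2 (add_cursor(5)): buffer="jedxteny" (len 8), cursors c1@2 c3@5 c2@6, authorship .1...2..
After op 3 (move_right): buffer="jedxteny" (len 8), cursors c1@3 c3@6 c2@7, authorship .1...2..
After op 4 (insert('d')): buffer="jeddxtedndy" (len 11), cursors c1@4 c3@8 c2@10, authorship .1.1..23.2.
After op 5 (insert('d')): buffer="jedddxteddnddy" (len 14), cursors c1@5 c3@10 c2@13, authorship .1.11..233.22.
After op 6 (delete): buffer="jeddxtedndy" (len 11), cursors c1@4 c3@8 c2@10, authorship .1.1..23.2.
Authorship (.=original, N=cursor N): . 1 . 1 . . 2 3 . 2 .
Index 9: author = 2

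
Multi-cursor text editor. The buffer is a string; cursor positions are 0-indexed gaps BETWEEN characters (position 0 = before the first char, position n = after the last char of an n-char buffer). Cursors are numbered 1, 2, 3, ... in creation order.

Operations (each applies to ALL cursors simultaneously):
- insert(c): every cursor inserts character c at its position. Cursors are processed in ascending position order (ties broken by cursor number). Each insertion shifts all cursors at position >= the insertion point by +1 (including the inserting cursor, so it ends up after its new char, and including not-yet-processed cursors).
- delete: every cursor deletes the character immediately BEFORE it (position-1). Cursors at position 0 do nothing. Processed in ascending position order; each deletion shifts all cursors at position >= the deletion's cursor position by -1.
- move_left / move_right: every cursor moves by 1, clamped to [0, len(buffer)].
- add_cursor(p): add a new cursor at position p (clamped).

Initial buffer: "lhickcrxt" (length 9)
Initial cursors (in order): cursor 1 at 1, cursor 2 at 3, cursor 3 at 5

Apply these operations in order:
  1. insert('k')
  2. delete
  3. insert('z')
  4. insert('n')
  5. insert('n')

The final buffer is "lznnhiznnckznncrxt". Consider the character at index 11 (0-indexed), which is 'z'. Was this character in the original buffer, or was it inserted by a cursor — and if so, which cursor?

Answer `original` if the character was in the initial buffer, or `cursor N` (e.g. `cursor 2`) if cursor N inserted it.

After op 1 (insert('k')): buffer="lkhikckkcrxt" (len 12), cursors c1@2 c2@5 c3@8, authorship .1..2..3....
After op 2 (delete): buffer="lhickcrxt" (len 9), cursors c1@1 c2@3 c3@5, authorship .........
After op 3 (insert('z')): buffer="lzhizckzcrxt" (len 12), cursors c1@2 c2@5 c3@8, authorship .1..2..3....
After op 4 (insert('n')): buffer="lznhiznckzncrxt" (len 15), cursors c1@3 c2@7 c3@11, authorship .11..22..33....
After op 5 (insert('n')): buffer="lznnhiznnckznncrxt" (len 18), cursors c1@4 c2@9 c3@14, authorship .111..222..333....
Authorship (.=original, N=cursor N): . 1 1 1 . . 2 2 2 . . 3 3 3 . . . .
Index 11: author = 3

Answer: cursor 3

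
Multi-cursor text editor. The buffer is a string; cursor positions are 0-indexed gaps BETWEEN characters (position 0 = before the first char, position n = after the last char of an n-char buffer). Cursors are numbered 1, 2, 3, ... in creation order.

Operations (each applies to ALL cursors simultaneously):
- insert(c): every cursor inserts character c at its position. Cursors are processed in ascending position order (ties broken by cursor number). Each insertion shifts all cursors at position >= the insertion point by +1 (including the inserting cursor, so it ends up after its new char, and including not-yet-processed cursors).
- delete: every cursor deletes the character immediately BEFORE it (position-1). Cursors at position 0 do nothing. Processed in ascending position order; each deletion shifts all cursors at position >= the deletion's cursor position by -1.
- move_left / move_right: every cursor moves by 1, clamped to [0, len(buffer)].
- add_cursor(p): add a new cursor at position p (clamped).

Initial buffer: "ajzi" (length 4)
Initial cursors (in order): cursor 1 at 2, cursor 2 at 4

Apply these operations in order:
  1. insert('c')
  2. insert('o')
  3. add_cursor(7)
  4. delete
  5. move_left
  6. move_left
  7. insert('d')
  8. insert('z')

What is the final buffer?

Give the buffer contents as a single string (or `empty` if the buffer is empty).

Answer: adzjcddzzzi

Derivation:
After op 1 (insert('c')): buffer="ajczic" (len 6), cursors c1@3 c2@6, authorship ..1..2
After op 2 (insert('o')): buffer="ajcozico" (len 8), cursors c1@4 c2@8, authorship ..11..22
After op 3 (add_cursor(7)): buffer="ajcozico" (len 8), cursors c1@4 c3@7 c2@8, authorship ..11..22
After op 4 (delete): buffer="ajczi" (len 5), cursors c1@3 c2@5 c3@5, authorship ..1..
After op 5 (move_left): buffer="ajczi" (len 5), cursors c1@2 c2@4 c3@4, authorship ..1..
After op 6 (move_left): buffer="ajczi" (len 5), cursors c1@1 c2@3 c3@3, authorship ..1..
After op 7 (insert('d')): buffer="adjcddzi" (len 8), cursors c1@2 c2@6 c3@6, authorship .1.123..
After op 8 (insert('z')): buffer="adzjcddzzzi" (len 11), cursors c1@3 c2@9 c3@9, authorship .11.12323..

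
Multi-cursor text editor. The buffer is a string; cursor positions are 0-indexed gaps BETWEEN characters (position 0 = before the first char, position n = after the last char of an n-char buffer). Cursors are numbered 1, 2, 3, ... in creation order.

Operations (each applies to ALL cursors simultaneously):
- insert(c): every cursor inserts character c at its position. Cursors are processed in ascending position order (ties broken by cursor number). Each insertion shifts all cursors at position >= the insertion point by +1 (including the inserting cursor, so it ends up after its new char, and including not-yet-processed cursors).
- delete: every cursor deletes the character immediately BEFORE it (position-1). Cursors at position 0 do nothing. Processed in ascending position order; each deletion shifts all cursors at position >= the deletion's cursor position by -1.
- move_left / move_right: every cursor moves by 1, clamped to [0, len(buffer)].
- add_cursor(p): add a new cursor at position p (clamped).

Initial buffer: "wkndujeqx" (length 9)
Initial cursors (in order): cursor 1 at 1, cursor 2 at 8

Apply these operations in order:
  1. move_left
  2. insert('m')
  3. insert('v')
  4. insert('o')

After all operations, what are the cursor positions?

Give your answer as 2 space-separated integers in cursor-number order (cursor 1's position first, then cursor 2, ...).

After op 1 (move_left): buffer="wkndujeqx" (len 9), cursors c1@0 c2@7, authorship .........
After op 2 (insert('m')): buffer="mwkndujemqx" (len 11), cursors c1@1 c2@9, authorship 1.......2..
After op 3 (insert('v')): buffer="mvwkndujemvqx" (len 13), cursors c1@2 c2@11, authorship 11.......22..
After op 4 (insert('o')): buffer="mvowkndujemvoqx" (len 15), cursors c1@3 c2@13, authorship 111.......222..

Answer: 3 13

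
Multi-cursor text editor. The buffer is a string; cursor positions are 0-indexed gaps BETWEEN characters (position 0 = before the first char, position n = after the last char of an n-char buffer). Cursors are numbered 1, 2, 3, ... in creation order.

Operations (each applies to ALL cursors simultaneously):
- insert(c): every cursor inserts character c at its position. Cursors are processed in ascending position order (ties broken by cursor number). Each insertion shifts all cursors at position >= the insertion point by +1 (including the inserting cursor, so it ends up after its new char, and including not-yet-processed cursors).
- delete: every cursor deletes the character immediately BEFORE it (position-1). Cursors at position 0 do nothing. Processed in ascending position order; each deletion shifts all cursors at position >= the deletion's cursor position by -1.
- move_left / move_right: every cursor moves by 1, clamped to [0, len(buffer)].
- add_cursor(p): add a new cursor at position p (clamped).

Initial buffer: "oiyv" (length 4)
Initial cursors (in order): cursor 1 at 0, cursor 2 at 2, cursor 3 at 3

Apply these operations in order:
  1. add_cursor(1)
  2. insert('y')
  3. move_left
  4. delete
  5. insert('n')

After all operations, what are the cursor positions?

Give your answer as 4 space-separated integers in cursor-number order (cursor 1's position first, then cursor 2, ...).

After op 1 (add_cursor(1)): buffer="oiyv" (len 4), cursors c1@0 c4@1 c2@2 c3@3, authorship ....
After op 2 (insert('y')): buffer="yoyiyyyv" (len 8), cursors c1@1 c4@3 c2@5 c3@7, authorship 1.4.2.3.
After op 3 (move_left): buffer="yoyiyyyv" (len 8), cursors c1@0 c4@2 c2@4 c3@6, authorship 1.4.2.3.
After op 4 (delete): buffer="yyyyv" (len 5), cursors c1@0 c4@1 c2@2 c3@3, authorship 1423.
After op 5 (insert('n')): buffer="nynynynyv" (len 9), cursors c1@1 c4@3 c2@5 c3@7, authorship 11442233.

Answer: 1 5 7 3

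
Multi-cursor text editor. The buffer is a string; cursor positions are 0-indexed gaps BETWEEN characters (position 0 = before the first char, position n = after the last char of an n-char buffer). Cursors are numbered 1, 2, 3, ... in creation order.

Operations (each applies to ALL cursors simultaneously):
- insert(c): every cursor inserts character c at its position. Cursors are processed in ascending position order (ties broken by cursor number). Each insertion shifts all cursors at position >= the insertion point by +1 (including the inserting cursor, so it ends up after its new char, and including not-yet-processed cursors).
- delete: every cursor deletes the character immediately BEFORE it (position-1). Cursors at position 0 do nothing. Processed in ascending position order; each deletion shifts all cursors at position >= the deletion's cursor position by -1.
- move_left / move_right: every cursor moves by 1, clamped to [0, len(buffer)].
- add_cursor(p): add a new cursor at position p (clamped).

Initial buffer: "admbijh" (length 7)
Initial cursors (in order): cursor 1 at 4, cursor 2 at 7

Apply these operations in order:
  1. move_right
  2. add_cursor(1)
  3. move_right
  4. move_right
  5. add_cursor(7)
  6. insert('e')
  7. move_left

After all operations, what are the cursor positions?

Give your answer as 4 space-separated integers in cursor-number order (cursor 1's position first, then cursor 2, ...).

After op 1 (move_right): buffer="admbijh" (len 7), cursors c1@5 c2@7, authorship .......
After op 2 (add_cursor(1)): buffer="admbijh" (len 7), cursors c3@1 c1@5 c2@7, authorship .......
After op 3 (move_right): buffer="admbijh" (len 7), cursors c3@2 c1@6 c2@7, authorship .......
After op 4 (move_right): buffer="admbijh" (len 7), cursors c3@3 c1@7 c2@7, authorship .......
After op 5 (add_cursor(7)): buffer="admbijh" (len 7), cursors c3@3 c1@7 c2@7 c4@7, authorship .......
After op 6 (insert('e')): buffer="admebijheee" (len 11), cursors c3@4 c1@11 c2@11 c4@11, authorship ...3....124
After op 7 (move_left): buffer="admebijheee" (len 11), cursors c3@3 c1@10 c2@10 c4@10, authorship ...3....124

Answer: 10 10 3 10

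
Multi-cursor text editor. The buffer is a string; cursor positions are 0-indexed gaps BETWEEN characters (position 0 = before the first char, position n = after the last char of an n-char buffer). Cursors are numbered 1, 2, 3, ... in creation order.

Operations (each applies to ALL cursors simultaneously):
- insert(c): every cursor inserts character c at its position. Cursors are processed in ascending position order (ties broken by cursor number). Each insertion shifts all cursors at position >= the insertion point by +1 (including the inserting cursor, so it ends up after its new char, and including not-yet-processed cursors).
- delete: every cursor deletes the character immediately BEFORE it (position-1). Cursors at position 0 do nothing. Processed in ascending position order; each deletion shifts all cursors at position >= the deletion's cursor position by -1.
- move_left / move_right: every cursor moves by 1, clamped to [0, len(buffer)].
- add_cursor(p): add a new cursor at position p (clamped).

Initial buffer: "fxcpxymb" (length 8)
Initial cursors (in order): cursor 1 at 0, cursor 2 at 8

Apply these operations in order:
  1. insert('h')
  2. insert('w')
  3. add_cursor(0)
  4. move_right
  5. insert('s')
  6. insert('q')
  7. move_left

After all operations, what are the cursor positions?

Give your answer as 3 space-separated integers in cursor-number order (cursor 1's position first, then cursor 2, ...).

Answer: 6 17 2

Derivation:
After op 1 (insert('h')): buffer="hfxcpxymbh" (len 10), cursors c1@1 c2@10, authorship 1........2
After op 2 (insert('w')): buffer="hwfxcpxymbhw" (len 12), cursors c1@2 c2@12, authorship 11........22
After op 3 (add_cursor(0)): buffer="hwfxcpxymbhw" (len 12), cursors c3@0 c1@2 c2@12, authorship 11........22
After op 4 (move_right): buffer="hwfxcpxymbhw" (len 12), cursors c3@1 c1@3 c2@12, authorship 11........22
After op 5 (insert('s')): buffer="hswfsxcpxymbhws" (len 15), cursors c3@2 c1@5 c2@15, authorship 131.1.......222
After op 6 (insert('q')): buffer="hsqwfsqxcpxymbhwsq" (len 18), cursors c3@3 c1@7 c2@18, authorship 1331.11.......2222
After op 7 (move_left): buffer="hsqwfsqxcpxymbhwsq" (len 18), cursors c3@2 c1@6 c2@17, authorship 1331.11.......2222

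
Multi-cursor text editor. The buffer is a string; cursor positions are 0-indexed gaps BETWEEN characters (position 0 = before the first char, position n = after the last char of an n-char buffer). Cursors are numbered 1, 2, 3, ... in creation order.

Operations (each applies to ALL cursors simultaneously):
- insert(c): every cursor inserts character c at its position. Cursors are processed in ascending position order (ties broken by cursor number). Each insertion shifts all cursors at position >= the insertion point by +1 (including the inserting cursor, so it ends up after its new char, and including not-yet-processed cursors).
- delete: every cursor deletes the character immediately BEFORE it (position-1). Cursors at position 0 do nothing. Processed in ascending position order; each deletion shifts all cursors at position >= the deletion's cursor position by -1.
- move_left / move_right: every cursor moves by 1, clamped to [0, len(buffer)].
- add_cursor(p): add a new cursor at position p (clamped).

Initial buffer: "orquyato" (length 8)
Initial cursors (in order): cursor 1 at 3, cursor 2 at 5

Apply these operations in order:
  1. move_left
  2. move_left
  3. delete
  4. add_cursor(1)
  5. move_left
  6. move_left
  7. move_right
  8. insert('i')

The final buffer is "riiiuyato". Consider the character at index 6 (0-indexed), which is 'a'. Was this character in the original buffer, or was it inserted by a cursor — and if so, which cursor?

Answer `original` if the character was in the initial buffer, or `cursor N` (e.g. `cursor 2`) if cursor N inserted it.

After op 1 (move_left): buffer="orquyato" (len 8), cursors c1@2 c2@4, authorship ........
After op 2 (move_left): buffer="orquyato" (len 8), cursors c1@1 c2@3, authorship ........
After op 3 (delete): buffer="ruyato" (len 6), cursors c1@0 c2@1, authorship ......
After op 4 (add_cursor(1)): buffer="ruyato" (len 6), cursors c1@0 c2@1 c3@1, authorship ......
After op 5 (move_left): buffer="ruyato" (len 6), cursors c1@0 c2@0 c3@0, authorship ......
After op 6 (move_left): buffer="ruyato" (len 6), cursors c1@0 c2@0 c3@0, authorship ......
After op 7 (move_right): buffer="ruyato" (len 6), cursors c1@1 c2@1 c3@1, authorship ......
After op 8 (insert('i')): buffer="riiiuyato" (len 9), cursors c1@4 c2@4 c3@4, authorship .123.....
Authorship (.=original, N=cursor N): . 1 2 3 . . . . .
Index 6: author = original

Answer: original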